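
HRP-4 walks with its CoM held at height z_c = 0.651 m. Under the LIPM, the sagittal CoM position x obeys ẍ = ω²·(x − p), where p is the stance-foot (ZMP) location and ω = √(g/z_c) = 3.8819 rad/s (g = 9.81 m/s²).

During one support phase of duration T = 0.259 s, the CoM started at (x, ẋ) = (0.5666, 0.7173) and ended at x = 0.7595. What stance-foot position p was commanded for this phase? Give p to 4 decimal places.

ωT = 3.8819·0.259 = 1.005412; cosh(ωT) = 1.549464, sinh(ωT) = 1.183570
x(T) = p + (x₀−p)·cosh(ωT) + (ẋ₀/ω)·sinh(ωT) ⇒ p·(1 − cosh) = x(T) − x₀·cosh − (ẋ₀/ω)·sinh
numerator   = 0.7595 − (0.5666)·1.549464 − (0.7173/3.8819)·1.183570 = -0.337127
denominator = 1 − 1.549464 = -0.549464
p = -0.337127 / -0.549464 = 0.6136

p = 0.6136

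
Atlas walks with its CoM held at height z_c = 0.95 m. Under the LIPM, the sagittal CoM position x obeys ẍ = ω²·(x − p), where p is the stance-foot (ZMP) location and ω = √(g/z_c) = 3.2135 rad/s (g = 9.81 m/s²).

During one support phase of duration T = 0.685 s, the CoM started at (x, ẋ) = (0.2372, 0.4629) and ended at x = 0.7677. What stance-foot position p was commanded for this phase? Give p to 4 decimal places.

ωT = 3.2135·0.685 = 2.201248; cosh(ωT) = 4.573472, sinh(ωT) = 4.462807
x(T) = p + (x₀−p)·cosh(ωT) + (ẋ₀/ω)·sinh(ωT) ⇒ p·(1 − cosh) = x(T) − x₀·cosh − (ẋ₀/ω)·sinh
numerator   = 0.7677 − (0.2372)·4.573472 − (0.4629/3.2135)·4.462807 = -0.959988
denominator = 1 − 4.573472 = -3.573472
p = -0.959988 / -3.573472 = 0.2686

p = 0.2686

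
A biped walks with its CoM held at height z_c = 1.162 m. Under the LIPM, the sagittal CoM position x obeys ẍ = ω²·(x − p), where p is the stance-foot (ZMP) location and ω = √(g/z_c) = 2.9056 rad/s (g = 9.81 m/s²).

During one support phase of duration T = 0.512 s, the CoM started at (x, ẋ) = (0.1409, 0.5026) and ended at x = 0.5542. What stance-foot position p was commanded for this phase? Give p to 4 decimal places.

p = 0.1032

ωT = 2.9056·0.512 = 1.487667; cosh(ωT) = 2.326328, sinh(ωT) = 2.100429
x(T) = p + (x₀−p)·cosh(ωT) + (ẋ₀/ω)·sinh(ωT) ⇒ p·(1 − cosh) = x(T) − x₀·cosh − (ẋ₀/ω)·sinh
numerator   = 0.5542 − (0.1409)·2.326328 − (0.5026/2.9056)·2.100429 = -0.136904
denominator = 1 − 2.326328 = -1.326328
p = -0.136904 / -1.326328 = 0.1032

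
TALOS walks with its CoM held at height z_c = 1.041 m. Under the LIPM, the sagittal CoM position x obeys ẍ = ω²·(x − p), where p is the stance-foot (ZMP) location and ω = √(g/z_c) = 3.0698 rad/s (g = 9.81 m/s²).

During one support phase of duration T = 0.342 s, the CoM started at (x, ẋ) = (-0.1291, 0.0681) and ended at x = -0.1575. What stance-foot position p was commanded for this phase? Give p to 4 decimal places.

ωT = 3.0698·0.342 = 1.049872; cosh(ωT) = 1.603633, sinh(ωT) = 1.253651
x(T) = p + (x₀−p)·cosh(ωT) + (ẋ₀/ω)·sinh(ωT) ⇒ p·(1 − cosh) = x(T) − x₀·cosh − (ẋ₀/ω)·sinh
numerator   = -0.1575 − (-0.1291)·1.603633 − (0.0681/3.0698)·1.253651 = 0.021718
denominator = 1 − 1.603633 = -0.603633
p = 0.021718 / -0.603633 = -0.0360

p = -0.0360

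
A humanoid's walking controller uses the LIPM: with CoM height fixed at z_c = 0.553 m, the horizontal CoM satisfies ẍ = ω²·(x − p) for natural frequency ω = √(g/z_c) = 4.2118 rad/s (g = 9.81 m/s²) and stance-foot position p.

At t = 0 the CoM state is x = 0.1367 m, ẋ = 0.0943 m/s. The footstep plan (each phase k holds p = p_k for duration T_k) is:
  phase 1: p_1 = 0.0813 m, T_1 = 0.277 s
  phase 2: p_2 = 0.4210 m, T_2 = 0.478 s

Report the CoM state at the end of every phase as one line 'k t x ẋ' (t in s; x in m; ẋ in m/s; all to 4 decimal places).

1 0.2770 0.2113 0.5044
2 0.7550 0.0625 -1.3248

phase 1: p=0.0813, T=0.277, ωT=1.166669, cosh=1.761340, sinh=1.449937; start (x,ẋ)=(0.136700, 0.094300) → end (x,ẋ)=(0.211342, 0.504414)
phase 2: p=0.4210, T=0.478, ωT=2.013240, cosh=3.810548, sinh=3.676993; start (x,ẋ)=(0.211342, 0.504414) → end (x,ẋ)=(0.062450, -1.324838)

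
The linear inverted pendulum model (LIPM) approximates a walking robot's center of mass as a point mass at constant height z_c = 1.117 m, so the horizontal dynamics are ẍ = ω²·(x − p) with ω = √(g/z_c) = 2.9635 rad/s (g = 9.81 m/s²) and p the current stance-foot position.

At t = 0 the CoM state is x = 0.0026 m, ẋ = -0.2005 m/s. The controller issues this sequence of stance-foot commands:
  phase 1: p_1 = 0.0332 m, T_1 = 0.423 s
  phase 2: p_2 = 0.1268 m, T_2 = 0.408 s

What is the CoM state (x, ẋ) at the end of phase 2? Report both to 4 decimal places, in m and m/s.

phase 1: p=0.0332, T=0.423, ωT=1.253560, cosh=1.894139, sinh=1.608653; start (x,ẋ)=(0.002600, -0.200500) → end (x,ẋ)=(-0.133596, -0.525653)
phase 2: p=0.1268, T=0.408, ωT=1.209108, cosh=1.824479, sinh=1.526016; start (x,ẋ)=(-0.133596, -0.525653) → end (x,ẋ)=(-0.618966, -2.136645)

x = -0.6190, ẋ = -2.1366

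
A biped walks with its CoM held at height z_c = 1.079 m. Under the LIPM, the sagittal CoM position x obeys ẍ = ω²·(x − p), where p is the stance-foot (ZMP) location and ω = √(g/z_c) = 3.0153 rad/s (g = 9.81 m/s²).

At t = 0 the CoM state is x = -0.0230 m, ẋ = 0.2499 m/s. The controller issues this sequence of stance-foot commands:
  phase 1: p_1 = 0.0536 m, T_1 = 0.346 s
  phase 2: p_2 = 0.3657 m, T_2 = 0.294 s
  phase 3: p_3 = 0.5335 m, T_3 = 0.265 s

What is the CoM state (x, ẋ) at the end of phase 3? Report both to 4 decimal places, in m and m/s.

x = -0.5188, ẋ = -2.7396

phase 1: p=0.0536, T=0.346, ωT=1.043294, cosh=1.595422, sinh=1.243129; start (x,ẋ)=(-0.023000, 0.249900) → end (x,ẋ)=(0.034418, 0.111568)
phase 2: p=0.3657, T=0.294, ωT=0.886498, cosh=1.419357, sinh=1.007260; start (x,ẋ)=(0.034418, 0.111568) → end (x,ẋ)=(-0.067238, -0.847813)
phase 3: p=0.5335, T=0.265, ωT=0.799055, cosh=1.336596, sinh=0.886842; start (x,ẋ)=(-0.067238, -0.847813) → end (x,ẋ)=(-0.518798, -2.739614)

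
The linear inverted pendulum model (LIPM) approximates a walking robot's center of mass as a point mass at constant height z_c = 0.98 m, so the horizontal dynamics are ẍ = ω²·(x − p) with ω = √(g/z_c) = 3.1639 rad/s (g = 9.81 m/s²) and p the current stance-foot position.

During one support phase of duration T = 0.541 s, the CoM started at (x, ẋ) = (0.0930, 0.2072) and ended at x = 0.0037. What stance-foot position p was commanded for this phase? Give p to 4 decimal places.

p = 0.2354

ωT = 3.1639·0.541 = 1.711670; cosh(ωT) = 2.859383, sinh(ωT) = 2.678819
x(T) = p + (x₀−p)·cosh(ωT) + (ẋ₀/ω)·sinh(ωT) ⇒ p·(1 − cosh) = x(T) − x₀·cosh − (ẋ₀/ω)·sinh
numerator   = 0.0037 − (0.0930)·2.859383 − (0.2072/3.1639)·2.678819 = -0.437655
denominator = 1 − 2.859383 = -1.859383
p = -0.437655 / -1.859383 = 0.2354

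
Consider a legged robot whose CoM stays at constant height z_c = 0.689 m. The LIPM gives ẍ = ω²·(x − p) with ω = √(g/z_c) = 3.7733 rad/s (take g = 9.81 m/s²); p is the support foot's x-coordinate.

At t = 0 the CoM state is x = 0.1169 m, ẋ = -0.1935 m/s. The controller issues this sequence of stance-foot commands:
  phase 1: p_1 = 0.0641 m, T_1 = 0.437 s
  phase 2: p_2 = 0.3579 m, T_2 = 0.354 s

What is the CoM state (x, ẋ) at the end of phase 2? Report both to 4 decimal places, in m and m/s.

phase 1: p=0.0641, T=0.437, ωT=1.648932, cosh=2.696839, sinh=2.504584; start (x,ẋ)=(0.116900, -0.193500) → end (x,ẋ)=(0.078055, -0.022849)
phase 2: p=0.3579, T=0.354, ωT=1.335748, cosh=2.032901, sinh=1.769939; start (x,ẋ)=(0.078055, -0.022849) → end (x,ẋ)=(-0.221716, -1.915402)

x = -0.2217, ẋ = -1.9154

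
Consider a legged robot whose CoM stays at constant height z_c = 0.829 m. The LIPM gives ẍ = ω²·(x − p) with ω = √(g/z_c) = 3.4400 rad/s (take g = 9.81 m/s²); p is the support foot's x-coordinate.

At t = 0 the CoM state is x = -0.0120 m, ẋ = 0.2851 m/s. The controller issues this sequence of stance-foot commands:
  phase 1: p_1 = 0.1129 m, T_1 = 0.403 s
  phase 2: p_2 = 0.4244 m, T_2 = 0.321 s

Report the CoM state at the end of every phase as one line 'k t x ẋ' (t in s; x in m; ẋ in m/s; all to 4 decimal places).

1 0.4030 0.0029 -0.1998
2 0.7240 -0.3593 -2.2815

phase 1: p=0.1129, T=0.403, ωT=1.386320, cosh=2.125048, sinh=1.875054; start (x,ẋ)=(-0.012000, 0.285100) → end (x,ẋ)=(0.002882, -0.199777)
phase 2: p=0.4244, T=0.321, ωT=1.104240, cosh=1.674197, sinh=1.342734; start (x,ẋ)=(0.002882, -0.199777) → end (x,ẋ)=(-0.359283, -2.281460)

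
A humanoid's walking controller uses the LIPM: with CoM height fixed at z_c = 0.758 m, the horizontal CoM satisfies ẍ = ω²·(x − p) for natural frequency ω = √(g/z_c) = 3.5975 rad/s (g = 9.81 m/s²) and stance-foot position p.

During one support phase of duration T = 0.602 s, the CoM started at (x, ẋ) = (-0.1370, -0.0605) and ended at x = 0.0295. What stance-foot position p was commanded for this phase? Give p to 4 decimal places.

ωT = 3.5975·0.602 = 2.165695; cosh(ωT) = 4.417665, sinh(ωT) = 4.302995
x(T) = p + (x₀−p)·cosh(ωT) + (ẋ₀/ω)·sinh(ωT) ⇒ p·(1 − cosh) = x(T) − x₀·cosh − (ẋ₀/ω)·sinh
numerator   = 0.0295 − (-0.1370)·4.417665 − (-0.0605/3.5975)·4.302995 = 0.707085
denominator = 1 − 4.417665 = -3.417665
p = 0.707085 / -3.417665 = -0.2069

p = -0.2069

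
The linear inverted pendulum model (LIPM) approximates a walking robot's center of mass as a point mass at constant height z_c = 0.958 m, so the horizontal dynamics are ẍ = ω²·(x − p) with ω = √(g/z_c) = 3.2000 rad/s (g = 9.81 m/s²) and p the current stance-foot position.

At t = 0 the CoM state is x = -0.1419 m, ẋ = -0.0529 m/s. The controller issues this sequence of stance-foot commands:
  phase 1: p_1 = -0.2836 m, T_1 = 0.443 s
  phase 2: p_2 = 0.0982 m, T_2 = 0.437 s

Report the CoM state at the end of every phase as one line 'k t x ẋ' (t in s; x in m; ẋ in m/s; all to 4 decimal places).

phase 1: p=-0.2836, T=0.443, ωT=1.417600, cosh=2.184749, sinh=1.942454; start (x,ẋ)=(-0.141900, -0.052900) → end (x,ẋ)=(-0.006132, 0.765213)
phase 2: p=0.0982, T=0.437, ωT=1.398400, cosh=2.147854, sinh=1.900862; start (x,ẋ)=(-0.006132, 0.765213) → end (x,ẋ)=(0.328661, 1.008938)

1 0.4430 -0.0061 0.7652
2 0.8800 0.3287 1.0089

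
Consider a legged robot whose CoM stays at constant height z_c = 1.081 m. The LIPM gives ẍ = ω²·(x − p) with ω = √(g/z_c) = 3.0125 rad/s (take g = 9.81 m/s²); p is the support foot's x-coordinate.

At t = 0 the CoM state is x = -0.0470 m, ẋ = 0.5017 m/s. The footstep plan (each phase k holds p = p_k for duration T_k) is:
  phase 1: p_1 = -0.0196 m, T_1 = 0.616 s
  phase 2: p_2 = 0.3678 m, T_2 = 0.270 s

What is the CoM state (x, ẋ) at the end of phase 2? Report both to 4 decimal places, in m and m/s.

x = 0.8420, ẋ = 1.9863

phase 1: p=-0.0196, T=0.616, ωT=1.855700, cosh=3.276259, sinh=3.119915; start (x,ẋ)=(-0.047000, 0.501700) → end (x,ẋ)=(0.410219, 1.386173)
phase 2: p=0.3678, T=0.270, ωT=0.813375, cosh=1.349433, sinh=0.906074; start (x,ẋ)=(0.410219, 1.386173) → end (x,ẋ)=(0.841964, 1.986334)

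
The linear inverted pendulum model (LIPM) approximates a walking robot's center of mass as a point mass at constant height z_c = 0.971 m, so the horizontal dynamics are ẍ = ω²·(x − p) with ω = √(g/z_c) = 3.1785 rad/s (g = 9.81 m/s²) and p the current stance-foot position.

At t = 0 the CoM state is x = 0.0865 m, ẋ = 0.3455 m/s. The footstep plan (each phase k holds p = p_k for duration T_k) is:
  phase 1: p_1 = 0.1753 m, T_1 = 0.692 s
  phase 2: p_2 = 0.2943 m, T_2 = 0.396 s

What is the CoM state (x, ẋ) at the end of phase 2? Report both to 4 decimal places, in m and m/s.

phase 1: p=0.1753, T=0.692, ωT=2.199522, cosh=4.565778, sinh=4.454922; start (x,ẋ)=(0.086500, 0.345500) → end (x,ẋ)=(0.254105, 0.320071)
phase 2: p=0.2943, T=0.396, ωT=1.258686, cosh=1.902410, sinh=1.618383; start (x,ẋ)=(0.254105, 0.320071) → end (x,ẋ)=(0.380801, 0.402141)

x = 0.3808, ẋ = 0.4021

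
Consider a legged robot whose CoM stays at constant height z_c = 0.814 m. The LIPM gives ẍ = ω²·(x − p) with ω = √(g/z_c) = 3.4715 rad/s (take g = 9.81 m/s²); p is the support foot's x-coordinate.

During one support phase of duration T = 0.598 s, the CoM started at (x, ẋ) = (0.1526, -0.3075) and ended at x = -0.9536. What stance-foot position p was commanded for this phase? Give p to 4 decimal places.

p = 0.4014

ωT = 3.4715·0.598 = 2.075957; cosh(ωT) = 4.048804, sinh(ωT) = 3.923368
x(T) = p + (x₀−p)·cosh(ωT) + (ẋ₀/ω)·sinh(ωT) ⇒ p·(1 − cosh) = x(T) − x₀·cosh − (ẋ₀/ω)·sinh
numerator   = -0.9536 − (0.1526)·4.048804 − (-0.3075/3.4715)·3.923368 = -1.223922
denominator = 1 − 4.048804 = -3.048804
p = -1.223922 / -3.048804 = 0.4014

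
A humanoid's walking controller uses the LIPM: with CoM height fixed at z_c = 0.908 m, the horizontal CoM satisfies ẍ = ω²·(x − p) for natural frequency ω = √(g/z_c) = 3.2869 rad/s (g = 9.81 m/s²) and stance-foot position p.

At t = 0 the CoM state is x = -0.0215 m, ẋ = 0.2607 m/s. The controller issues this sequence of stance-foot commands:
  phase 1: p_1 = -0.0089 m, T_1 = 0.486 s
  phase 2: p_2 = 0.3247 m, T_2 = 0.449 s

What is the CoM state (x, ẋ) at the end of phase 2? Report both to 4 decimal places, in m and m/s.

x = 0.2757, ẋ = 0.1035

phase 1: p=-0.0089, T=0.486, ωT=1.597433, cosh=2.571376, sinh=2.368960; start (x,ẋ)=(-0.021500, 0.260700) → end (x,ẋ)=(0.146594, 0.572247)
phase 2: p=0.3247, T=0.449, ωT=1.475818, cosh=2.301602, sinh=2.073011; start (x,ẋ)=(0.146594, 0.572247) → end (x,ẋ)=(0.275682, 0.103514)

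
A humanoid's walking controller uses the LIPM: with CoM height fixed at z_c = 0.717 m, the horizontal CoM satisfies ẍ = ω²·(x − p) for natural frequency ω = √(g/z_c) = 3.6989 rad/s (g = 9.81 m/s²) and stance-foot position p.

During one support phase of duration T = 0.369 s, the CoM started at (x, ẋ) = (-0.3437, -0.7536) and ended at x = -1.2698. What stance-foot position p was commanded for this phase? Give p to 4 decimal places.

ωT = 3.6989·0.369 = 1.364894; cosh(ωT) = 2.085358, sinh(ωT) = 1.829950
x(T) = p + (x₀−p)·cosh(ωT) + (ẋ₀/ω)·sinh(ωT) ⇒ p·(1 − cosh) = x(T) − x₀·cosh − (ẋ₀/ω)·sinh
numerator   = -1.2698 − (-0.3437)·2.085358 − (-0.7536/3.6989)·1.829950 = -0.180235
denominator = 1 − 2.085358 = -1.085358
p = -0.180235 / -1.085358 = 0.1661

p = 0.1661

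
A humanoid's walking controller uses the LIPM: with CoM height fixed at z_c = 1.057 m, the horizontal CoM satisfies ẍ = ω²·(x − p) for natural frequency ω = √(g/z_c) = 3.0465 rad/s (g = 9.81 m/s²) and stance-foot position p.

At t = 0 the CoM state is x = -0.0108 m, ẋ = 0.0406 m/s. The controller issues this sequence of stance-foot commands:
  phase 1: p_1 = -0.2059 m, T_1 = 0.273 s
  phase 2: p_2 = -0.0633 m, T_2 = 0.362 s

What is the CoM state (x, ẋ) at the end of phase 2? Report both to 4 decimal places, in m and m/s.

phase 1: p=-0.2059, T=0.273, ωT=0.831695, cosh=1.366260, sinh=0.930949; start (x,ẋ)=(-0.010800, 0.040600) → end (x,ẋ)=(0.073064, 0.608800)
phase 2: p=-0.0633, T=0.362, ωT=1.102833, cosh=1.672309, sinh=1.340380; start (x,ẋ)=(0.073064, 0.608800) → end (x,ẋ)=(0.432598, 1.574939)

x = 0.4326, ẋ = 1.5749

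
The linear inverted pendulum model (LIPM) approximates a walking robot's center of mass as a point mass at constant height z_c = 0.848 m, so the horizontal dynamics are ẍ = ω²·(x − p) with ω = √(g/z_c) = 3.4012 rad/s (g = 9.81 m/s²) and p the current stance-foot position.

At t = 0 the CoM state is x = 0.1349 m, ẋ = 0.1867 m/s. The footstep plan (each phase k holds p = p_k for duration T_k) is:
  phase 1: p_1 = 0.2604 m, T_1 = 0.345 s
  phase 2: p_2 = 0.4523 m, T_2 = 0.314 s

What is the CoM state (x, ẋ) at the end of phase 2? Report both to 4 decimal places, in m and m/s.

phase 1: p=0.2604, T=0.345, ωT=1.173414, cosh=1.771160, sinh=1.461851; start (x,ẋ)=(0.134900, 0.186700) → end (x,ẋ)=(0.118364, -0.293316)
phase 2: p=0.4523, T=0.314, ωT=1.067977, cosh=1.626595, sinh=1.282892; start (x,ẋ)=(0.118364, -0.293316) → end (x,ẋ)=(-0.201514, -1.934195)

x = -0.2015, ẋ = -1.9342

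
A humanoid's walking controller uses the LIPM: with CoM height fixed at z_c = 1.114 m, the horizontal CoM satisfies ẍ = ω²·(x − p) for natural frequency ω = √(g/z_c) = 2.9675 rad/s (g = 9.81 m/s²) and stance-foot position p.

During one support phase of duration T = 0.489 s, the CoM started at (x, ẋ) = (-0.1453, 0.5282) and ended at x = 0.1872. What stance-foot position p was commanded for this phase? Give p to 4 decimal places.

p = -0.1241

ωT = 2.9675·0.489 = 1.451107; cosh(ωT) = 2.251075, sinh(ωT) = 2.016764
x(T) = p + (x₀−p)·cosh(ωT) + (ẋ₀/ω)·sinh(ωT) ⇒ p·(1 − cosh) = x(T) − x₀·cosh − (ẋ₀/ω)·sinh
numerator   = 0.1872 − (-0.1453)·2.251075 − (0.5282/2.9675)·2.016764 = 0.155307
denominator = 1 − 2.251075 = -1.251075
p = 0.155307 / -1.251075 = -0.1241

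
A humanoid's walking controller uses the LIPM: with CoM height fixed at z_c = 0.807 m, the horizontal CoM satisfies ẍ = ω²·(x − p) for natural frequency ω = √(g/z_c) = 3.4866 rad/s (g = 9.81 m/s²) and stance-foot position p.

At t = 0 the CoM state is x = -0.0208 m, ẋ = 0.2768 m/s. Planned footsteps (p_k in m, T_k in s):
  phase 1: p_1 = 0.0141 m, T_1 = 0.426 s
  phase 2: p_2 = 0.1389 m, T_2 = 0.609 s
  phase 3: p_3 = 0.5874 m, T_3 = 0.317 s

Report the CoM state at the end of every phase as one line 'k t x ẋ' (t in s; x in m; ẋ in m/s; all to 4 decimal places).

1 0.4260 0.0994 0.3876
2 1.0350 0.4295 1.0759
3 1.3520 0.7376 1.0625

phase 1: p=0.0141, T=0.426, ωT=1.485292, cosh=2.321345, sinh=2.094908; start (x,ẋ)=(-0.020800, 0.276800) → end (x,ẋ)=(0.099399, 0.387635)
phase 2: p=0.1389, T=0.609, ωT=2.123339, cosh=4.239318, sinh=4.119687; start (x,ẋ)=(0.099399, 0.387635) → end (x,ẋ)=(0.429464, 1.075929)
phase 3: p=0.5874, T=0.317, ωT=1.105252, cosh=1.675557, sinh=1.344429; start (x,ẋ)=(0.429464, 1.075929) → end (x,ẋ)=(0.737646, 1.062456)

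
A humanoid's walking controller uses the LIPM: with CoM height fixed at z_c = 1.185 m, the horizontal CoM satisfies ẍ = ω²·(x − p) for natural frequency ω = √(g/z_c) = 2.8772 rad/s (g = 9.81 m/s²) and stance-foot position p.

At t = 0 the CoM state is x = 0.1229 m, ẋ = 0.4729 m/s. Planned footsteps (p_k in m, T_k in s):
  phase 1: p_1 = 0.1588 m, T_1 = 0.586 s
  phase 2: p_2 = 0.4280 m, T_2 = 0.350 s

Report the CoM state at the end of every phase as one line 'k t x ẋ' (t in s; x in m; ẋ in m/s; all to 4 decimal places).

1 0.5860 0.4870 1.0510
2 0.9360 0.9527 1.8317

phase 1: p=0.1588, T=0.586, ωT=1.686039, cosh=2.791655, sinh=2.606403; start (x,ẋ)=(0.122900, 0.472900) → end (x,ẋ)=(0.486971, 1.050954)
phase 2: p=0.4280, T=0.350, ωT=1.007020, cosh=1.551369, sinh=1.186063; start (x,ẋ)=(0.486971, 1.050954) → end (x,ẋ)=(0.952719, 1.831659)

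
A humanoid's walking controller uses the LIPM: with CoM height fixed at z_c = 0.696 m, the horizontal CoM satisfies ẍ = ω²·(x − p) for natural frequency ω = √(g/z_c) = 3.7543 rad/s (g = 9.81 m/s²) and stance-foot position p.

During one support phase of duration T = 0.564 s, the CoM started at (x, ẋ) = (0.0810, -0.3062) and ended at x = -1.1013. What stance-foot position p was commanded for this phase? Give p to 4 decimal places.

p = 0.3449

ωT = 3.7543·0.564 = 2.117425; cosh(ωT) = 4.215028, sinh(ωT) = 4.094686
x(T) = p + (x₀−p)·cosh(ωT) + (ẋ₀/ω)·sinh(ωT) ⇒ p·(1 − cosh) = x(T) − x₀·cosh − (ẋ₀/ω)·sinh
numerator   = -1.1013 − (0.0810)·4.215028 − (-0.3062/3.7543)·4.094686 = -1.108755
denominator = 1 − 4.215028 = -3.215028
p = -1.108755 / -3.215028 = 0.3449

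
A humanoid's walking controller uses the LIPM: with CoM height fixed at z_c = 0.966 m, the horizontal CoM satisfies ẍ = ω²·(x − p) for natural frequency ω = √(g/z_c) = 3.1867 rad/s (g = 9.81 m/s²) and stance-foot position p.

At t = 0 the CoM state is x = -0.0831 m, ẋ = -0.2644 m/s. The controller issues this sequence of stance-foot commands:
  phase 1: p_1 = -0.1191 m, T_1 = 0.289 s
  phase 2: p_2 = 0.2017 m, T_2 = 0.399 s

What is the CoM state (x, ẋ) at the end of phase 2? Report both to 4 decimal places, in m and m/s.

phase 1: p=-0.1191, T=0.289, ωT=0.920956, cosh=1.454915, sinh=1.056777; start (x,ẋ)=(-0.083100, -0.264400) → end (x,ẋ)=(-0.154404, -0.263445)
phase 2: p=0.2017, T=0.399, ωT=1.271493, cosh=1.923293, sinh=1.642881; start (x,ẋ)=(-0.154404, -0.263445) → end (x,ẋ)=(-0.619009, -2.371015)

x = -0.6190, ẋ = -2.3710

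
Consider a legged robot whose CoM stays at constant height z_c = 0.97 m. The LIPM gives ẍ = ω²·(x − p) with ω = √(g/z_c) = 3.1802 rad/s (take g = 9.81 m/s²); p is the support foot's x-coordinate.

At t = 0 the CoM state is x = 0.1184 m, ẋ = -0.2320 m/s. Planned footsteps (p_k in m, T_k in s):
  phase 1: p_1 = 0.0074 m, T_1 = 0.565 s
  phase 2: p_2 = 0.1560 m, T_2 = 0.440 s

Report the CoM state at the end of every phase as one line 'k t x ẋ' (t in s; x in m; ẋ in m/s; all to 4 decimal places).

phase 1: p=0.0074, T=0.565, ωT=1.796813, cosh=3.098112, sinh=2.932286; start (x,ẋ)=(0.118400, -0.232000) → end (x,ẋ)=(0.137376, 0.316341)
phase 2: p=0.1560, T=0.440, ωT=1.399288, cosh=2.149543, sinh=1.902771; start (x,ẋ)=(0.137376, 0.316341) → end (x,ẋ)=(0.305240, 0.567293)

1 0.5650 0.1374 0.3163
2 1.0050 0.3052 0.5673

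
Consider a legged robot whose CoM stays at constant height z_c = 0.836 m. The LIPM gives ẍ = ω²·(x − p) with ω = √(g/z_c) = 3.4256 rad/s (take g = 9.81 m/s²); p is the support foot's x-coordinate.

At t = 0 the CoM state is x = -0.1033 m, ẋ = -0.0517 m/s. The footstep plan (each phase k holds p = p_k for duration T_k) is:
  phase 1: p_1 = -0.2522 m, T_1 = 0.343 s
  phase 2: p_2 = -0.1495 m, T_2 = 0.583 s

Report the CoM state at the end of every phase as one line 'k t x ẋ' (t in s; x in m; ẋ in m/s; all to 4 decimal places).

1 0.3430 -0.0102 0.6554
2 0.9260 1.0648 4.1839

phase 1: p=-0.2522, T=0.343, ωT=1.174981, cosh=1.773453, sinh=1.464628; start (x,ẋ)=(-0.103300, -0.051700) → end (x,ẋ)=(-0.010237, 0.655378)
phase 2: p=-0.1495, T=0.583, ωT=1.997125, cosh=3.751783, sinh=3.616058; start (x,ẋ)=(-0.010237, 0.655378) → end (x,ẋ)=(1.064799, 4.183905)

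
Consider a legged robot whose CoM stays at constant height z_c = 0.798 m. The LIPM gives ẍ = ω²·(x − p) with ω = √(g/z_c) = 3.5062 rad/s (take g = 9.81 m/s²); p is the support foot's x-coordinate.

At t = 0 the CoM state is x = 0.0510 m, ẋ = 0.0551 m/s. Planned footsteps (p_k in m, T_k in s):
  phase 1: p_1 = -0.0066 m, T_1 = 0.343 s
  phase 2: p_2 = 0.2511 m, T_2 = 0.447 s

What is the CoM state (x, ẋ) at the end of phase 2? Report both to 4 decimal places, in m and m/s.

phase 1: p=-0.0066, T=0.343, ωT=1.202627, cosh=1.814627, sinh=1.514222; start (x,ẋ)=(0.051000, 0.055100) → end (x,ẋ)=(0.121719, 0.405794)
phase 2: p=0.2511, T=0.447, ωT=1.567271, cosh=2.501082, sinh=2.292469; start (x,ẋ)=(0.121719, 0.405794) → end (x,ẋ)=(0.192828, -0.025025)

x = 0.1928, ẋ = -0.0250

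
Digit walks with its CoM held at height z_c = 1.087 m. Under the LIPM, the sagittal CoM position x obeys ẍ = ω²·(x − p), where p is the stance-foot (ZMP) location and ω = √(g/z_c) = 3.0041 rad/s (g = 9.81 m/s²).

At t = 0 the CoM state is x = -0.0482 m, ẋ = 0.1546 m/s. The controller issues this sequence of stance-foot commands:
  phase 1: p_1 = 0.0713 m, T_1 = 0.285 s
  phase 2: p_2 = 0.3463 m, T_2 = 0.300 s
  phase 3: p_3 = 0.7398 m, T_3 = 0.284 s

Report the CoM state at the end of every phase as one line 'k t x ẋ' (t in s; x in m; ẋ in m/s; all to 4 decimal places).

1 0.2850 -0.0451 -0.1315
2 0.5850 -0.2601 -1.3977
3 0.8690 -1.0935 -4.8231

phase 1: p=0.0713, T=0.285, ωT=0.856168, cosh=1.389455, sinh=0.964669; start (x,ẋ)=(-0.048200, 0.154600) → end (x,ẋ)=(-0.045095, -0.131497)
phase 2: p=0.3463, T=0.300, ωT=0.901230, cosh=1.434350, sinh=1.028280; start (x,ẋ)=(-0.045095, -0.131497) → end (x,ẋ)=(-0.260108, -1.397654)
phase 3: p=0.7398, T=0.284, ωT=0.853164, cosh=1.386563, sinh=0.960499; start (x,ẋ)=(-0.260108, -1.397654) → end (x,ẋ)=(-1.093507, -4.823104)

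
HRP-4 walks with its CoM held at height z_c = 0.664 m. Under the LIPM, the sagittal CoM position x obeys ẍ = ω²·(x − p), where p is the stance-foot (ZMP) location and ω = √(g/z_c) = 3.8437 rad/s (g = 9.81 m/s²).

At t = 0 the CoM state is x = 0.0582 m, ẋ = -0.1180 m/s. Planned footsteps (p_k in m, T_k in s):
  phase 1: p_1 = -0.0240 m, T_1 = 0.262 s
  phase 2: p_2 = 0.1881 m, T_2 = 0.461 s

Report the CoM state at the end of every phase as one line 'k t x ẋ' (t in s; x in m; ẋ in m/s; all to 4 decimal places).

1 0.2620 0.0671 0.1917
2 0.7230 -0.0356 -0.7481

phase 1: p=-0.0240, T=0.262, ωT=1.007049, cosh=1.551404, sinh=1.186108; start (x,ẋ)=(0.058200, -0.118000) → end (x,ẋ)=(0.067112, 0.191688)
phase 2: p=0.1881, T=0.461, ωT=1.771946, cosh=3.026145, sinh=2.856143; start (x,ẋ)=(0.067112, 0.191688) → end (x,ẋ)=(-0.035588, -0.748146)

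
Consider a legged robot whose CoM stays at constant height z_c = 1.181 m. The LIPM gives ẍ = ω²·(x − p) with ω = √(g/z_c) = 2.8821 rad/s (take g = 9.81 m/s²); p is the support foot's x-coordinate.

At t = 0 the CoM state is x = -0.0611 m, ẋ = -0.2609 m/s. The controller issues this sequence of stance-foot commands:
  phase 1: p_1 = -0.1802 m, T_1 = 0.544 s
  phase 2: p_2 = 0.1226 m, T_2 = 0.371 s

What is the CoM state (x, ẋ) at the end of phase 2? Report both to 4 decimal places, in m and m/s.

x = -0.1633, ẋ = -0.5676

phase 1: p=-0.1802, T=0.544, ωT=1.567862, cosh=2.502437, sinh=2.293947; start (x,ẋ)=(-0.061100, -0.260900) → end (x,ẋ)=(-0.089818, 0.134530)
phase 2: p=0.1226, T=0.371, ωT=1.069259, cosh=1.628242, sinh=1.284979; start (x,ẋ)=(-0.089818, 0.134530) → end (x,ẋ)=(-0.163287, -0.567628)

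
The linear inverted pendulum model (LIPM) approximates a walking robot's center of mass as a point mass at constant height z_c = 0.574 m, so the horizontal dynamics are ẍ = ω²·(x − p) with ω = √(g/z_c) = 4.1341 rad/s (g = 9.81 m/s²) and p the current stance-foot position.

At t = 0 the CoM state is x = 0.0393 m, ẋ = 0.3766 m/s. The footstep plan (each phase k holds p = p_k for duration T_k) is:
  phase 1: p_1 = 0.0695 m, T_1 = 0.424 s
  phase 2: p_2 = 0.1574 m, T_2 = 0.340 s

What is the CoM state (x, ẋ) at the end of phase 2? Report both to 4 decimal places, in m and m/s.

x = 0.6814, ẋ = 2.2766

phase 1: p=0.0695, T=0.424, ωT=1.752858, cosh=2.972177, sinh=2.798899; start (x,ẋ)=(0.039300, 0.376600) → end (x,ẋ)=(0.234709, 0.769880)
phase 2: p=0.1574, T=0.340, ωT=1.405594, cosh=2.161585, sinh=1.916363; start (x,ẋ)=(0.234709, 0.769880) → end (x,ẋ)=(0.681387, 2.276634)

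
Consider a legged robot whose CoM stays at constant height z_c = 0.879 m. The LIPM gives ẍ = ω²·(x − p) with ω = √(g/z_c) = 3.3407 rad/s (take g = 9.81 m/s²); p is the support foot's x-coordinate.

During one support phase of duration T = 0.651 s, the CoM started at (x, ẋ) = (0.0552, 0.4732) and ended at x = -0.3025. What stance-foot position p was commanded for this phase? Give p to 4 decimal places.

p = 0.3366

ωT = 3.3407·0.651 = 2.174796; cosh(ωT) = 4.457009, sinh(ωT) = 4.343378
x(T) = p + (x₀−p)·cosh(ωT) + (ẋ₀/ω)·sinh(ωT) ⇒ p·(1 − cosh) = x(T) − x₀·cosh − (ẋ₀/ω)·sinh
numerator   = -0.3025 − (0.0552)·4.457009 − (0.4732/3.3407)·4.343378 = -1.163753
denominator = 1 − 4.457009 = -3.457009
p = -1.163753 / -3.457009 = 0.3366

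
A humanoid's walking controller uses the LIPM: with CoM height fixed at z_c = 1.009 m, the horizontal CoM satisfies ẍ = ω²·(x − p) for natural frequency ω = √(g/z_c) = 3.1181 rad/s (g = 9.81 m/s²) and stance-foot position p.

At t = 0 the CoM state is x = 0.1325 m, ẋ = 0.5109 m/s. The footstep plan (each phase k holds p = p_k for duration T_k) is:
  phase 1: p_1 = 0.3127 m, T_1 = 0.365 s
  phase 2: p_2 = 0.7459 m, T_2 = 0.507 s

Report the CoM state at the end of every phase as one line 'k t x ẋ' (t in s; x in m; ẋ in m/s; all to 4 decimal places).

1 0.3650 0.2321 0.0923
2 0.8720 -0.4865 -3.4940

phase 1: p=0.3127, T=0.365, ωT=1.138106, cosh=1.720639, sinh=1.400214; start (x,ẋ)=(0.132500, 0.510900) → end (x,ẋ)=(0.232066, 0.092320)
phase 2: p=0.7459, T=0.507, ωT=1.580877, cosh=2.532504, sinh=2.326710; start (x,ẋ)=(0.232066, 0.092320) → end (x,ẋ)=(-0.486499, -3.494023)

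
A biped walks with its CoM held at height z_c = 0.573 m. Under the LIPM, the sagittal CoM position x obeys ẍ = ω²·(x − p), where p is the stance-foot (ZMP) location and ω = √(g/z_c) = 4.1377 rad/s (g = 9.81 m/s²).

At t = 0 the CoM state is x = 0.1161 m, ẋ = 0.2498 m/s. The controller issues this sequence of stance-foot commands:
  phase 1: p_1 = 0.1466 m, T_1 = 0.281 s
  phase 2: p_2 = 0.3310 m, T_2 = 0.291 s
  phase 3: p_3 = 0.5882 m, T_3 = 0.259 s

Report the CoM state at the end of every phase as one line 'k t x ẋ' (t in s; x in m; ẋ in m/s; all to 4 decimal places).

1 0.2810 0.1802 0.2564
2 0.5720 0.1510 -0.4807
3 0.8310 -0.2748 -3.1160

phase 1: p=0.1466, T=0.281, ωT=1.162694, cosh=1.755590, sinh=1.442947; start (x,ẋ)=(0.116100, 0.249800) → end (x,ẋ)=(0.180168, 0.256447)
phase 2: p=0.3310, T=0.291, ωT=1.204071, cosh=1.816815, sinh=1.516845; start (x,ẋ)=(0.180168, 0.256447) → end (x,ẋ)=(0.150977, -0.480745)
phase 3: p=0.5882, T=0.259, ωT=1.071664, cosh=1.631337, sinh=1.288899; start (x,ẋ)=(0.150977, -0.480745) → end (x,ẋ)=(-0.274811, -3.116002)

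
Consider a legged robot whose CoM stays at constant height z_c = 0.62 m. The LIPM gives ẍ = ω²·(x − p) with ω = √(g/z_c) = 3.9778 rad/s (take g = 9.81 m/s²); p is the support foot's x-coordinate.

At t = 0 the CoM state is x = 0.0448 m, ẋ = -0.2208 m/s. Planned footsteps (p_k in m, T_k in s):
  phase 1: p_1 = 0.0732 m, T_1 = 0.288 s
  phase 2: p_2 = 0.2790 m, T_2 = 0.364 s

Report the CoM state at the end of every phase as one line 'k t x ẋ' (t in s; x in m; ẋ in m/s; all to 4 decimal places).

1 0.2880 -0.0544 -0.5419
2 0.6520 -0.7431 -3.8815

phase 1: p=0.0732, T=0.288, ωT=1.145606, cosh=1.731189, sinh=1.413158; start (x,ẋ)=(0.044800, -0.220800) → end (x,ẋ)=(-0.054407, -0.541890)
phase 2: p=0.2790, T=0.364, ωT=1.447919, cosh=2.244656, sinh=2.009597; start (x,ẋ)=(-0.054407, -0.541890) → end (x,ẋ)=(-0.743150, -3.881542)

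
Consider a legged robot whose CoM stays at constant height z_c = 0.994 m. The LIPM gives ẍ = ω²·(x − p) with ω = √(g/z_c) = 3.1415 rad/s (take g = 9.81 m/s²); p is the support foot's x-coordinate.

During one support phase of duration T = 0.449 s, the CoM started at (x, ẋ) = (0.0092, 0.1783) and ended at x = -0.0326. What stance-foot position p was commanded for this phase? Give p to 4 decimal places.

ωT = 3.1415·0.449 = 1.410534; cosh(ωT) = 2.171077, sinh(ωT) = 1.927064
x(T) = p + (x₀−p)·cosh(ωT) + (ẋ₀/ω)·sinh(ωT) ⇒ p·(1 − cosh) = x(T) − x₀·cosh − (ẋ₀/ω)·sinh
numerator   = -0.0326 − (0.0092)·2.171077 − (0.1783/3.1415)·1.927064 = -0.161947
denominator = 1 − 2.171077 = -1.171077
p = -0.161947 / -1.171077 = 0.1383

p = 0.1383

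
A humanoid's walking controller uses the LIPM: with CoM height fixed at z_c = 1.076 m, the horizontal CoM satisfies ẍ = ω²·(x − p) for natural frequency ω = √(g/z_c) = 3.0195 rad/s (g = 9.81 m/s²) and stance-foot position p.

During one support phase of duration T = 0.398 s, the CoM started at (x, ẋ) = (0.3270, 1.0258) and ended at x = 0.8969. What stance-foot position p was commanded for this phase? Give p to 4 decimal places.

ωT = 3.0195·0.398 = 1.201761; cosh(ωT) = 1.813317, sinh(ωT) = 1.512652
x(T) = p + (x₀−p)·cosh(ωT) + (ẋ₀/ω)·sinh(ωT) ⇒ p·(1 − cosh) = x(T) − x₀·cosh − (ẋ₀/ω)·sinh
numerator   = 0.8969 − (0.3270)·1.813317 − (1.0258/3.0195)·1.512652 = -0.209940
denominator = 1 − 1.813317 = -0.813317
p = -0.209940 / -0.813317 = 0.2581

p = 0.2581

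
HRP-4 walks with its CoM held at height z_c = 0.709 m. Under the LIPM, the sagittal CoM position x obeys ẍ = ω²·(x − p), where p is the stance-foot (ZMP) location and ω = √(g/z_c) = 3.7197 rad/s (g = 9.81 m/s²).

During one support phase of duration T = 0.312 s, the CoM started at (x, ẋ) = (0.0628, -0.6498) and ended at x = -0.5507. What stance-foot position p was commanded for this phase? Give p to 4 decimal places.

p = 0.5440

ωT = 3.7197·0.312 = 1.160546; cosh(ωT) = 1.752496, sinh(ωT) = 1.439181
x(T) = p + (x₀−p)·cosh(ωT) + (ẋ₀/ω)·sinh(ωT) ⇒ p·(1 − cosh) = x(T) − x₀·cosh − (ẋ₀/ω)·sinh
numerator   = -0.5507 − (0.0628)·1.752496 − (-0.6498/3.7197)·1.439181 = -0.409344
denominator = 1 − 1.752496 = -0.752496
p = -0.409344 / -0.752496 = 0.5440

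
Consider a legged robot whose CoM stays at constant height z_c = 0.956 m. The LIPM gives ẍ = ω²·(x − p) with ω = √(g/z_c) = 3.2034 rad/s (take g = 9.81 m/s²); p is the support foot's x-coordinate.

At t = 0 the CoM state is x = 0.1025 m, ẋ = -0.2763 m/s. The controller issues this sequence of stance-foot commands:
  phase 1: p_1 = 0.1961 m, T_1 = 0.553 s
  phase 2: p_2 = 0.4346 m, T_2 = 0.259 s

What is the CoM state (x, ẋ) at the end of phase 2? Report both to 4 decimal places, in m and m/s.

phase 1: p=0.1961, T=0.553, ωT=1.771480, cosh=3.024815, sinh=2.854734; start (x,ẋ)=(0.102500, -0.276300) → end (x,ẋ)=(-0.333250, -1.691715)
phase 2: p=0.4346, T=0.259, ωT=0.829681, cosh=1.364387, sinh=0.928199; start (x,ẋ)=(-0.333250, -1.691715) → end (x,ẋ)=(-1.103226, -4.591273)

x = -1.1032, ẋ = -4.5913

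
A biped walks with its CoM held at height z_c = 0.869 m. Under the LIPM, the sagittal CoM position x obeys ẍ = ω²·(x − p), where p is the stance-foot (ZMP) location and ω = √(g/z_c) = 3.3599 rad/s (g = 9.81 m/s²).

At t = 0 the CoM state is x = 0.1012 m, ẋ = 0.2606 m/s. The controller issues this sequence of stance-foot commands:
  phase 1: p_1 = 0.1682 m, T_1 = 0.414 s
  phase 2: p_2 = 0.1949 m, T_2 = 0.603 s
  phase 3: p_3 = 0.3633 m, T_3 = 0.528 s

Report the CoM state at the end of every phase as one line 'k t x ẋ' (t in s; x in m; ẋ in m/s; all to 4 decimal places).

phase 1: p=0.1682, T=0.414, ωT=1.390999, cosh=2.133844, sinh=1.885017; start (x,ẋ)=(0.101200, 0.260600) → end (x,ẋ)=(0.171438, 0.131737)
phase 2: p=0.1949, T=0.603, ωT=2.026020, cosh=3.857850, sinh=3.725990; start (x,ẋ)=(0.171438, 0.131737) → end (x,ẋ)=(0.250478, 0.214501)
phase 3: p=0.3633, T=0.528, ωT=1.774027, cosh=3.032096, sinh=2.862448; start (x,ẋ)=(0.250478, 0.214501) → end (x,ẋ)=(0.203955, -0.434685)

1 0.4140 0.1714 0.1317
2 1.0170 0.2505 0.2145
3 1.5450 0.2040 -0.4347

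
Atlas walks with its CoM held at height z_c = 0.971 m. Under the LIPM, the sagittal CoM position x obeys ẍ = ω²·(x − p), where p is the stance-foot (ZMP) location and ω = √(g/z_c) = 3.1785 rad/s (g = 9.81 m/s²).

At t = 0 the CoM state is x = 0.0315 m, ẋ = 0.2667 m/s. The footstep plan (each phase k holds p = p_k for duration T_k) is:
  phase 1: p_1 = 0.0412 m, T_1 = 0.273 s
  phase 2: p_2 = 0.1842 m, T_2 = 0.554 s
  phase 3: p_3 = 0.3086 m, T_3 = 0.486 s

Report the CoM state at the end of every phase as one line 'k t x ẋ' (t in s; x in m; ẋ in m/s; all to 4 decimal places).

phase 1: p=0.0412, T=0.273, ωT=0.867731, cosh=1.400702, sinh=0.980798; start (x,ẋ)=(0.031500, 0.266700) → end (x,ẋ)=(0.109910, 0.343328)
phase 2: p=0.1842, T=0.554, ωT=1.760889, cosh=2.994749, sinh=2.822857; start (x,ẋ)=(0.109910, 0.343328) → end (x,ẋ)=(0.266631, 0.361613)
phase 3: p=0.3086, T=0.486, ωT=1.544751, cosh=2.450085, sinh=2.236720; start (x,ẋ)=(0.266631, 0.361613) → end (x,ẋ)=(0.460241, 0.587610)

1 0.2730 0.1099 0.3433
2 0.8270 0.2666 0.3616
3 1.3130 0.4602 0.5876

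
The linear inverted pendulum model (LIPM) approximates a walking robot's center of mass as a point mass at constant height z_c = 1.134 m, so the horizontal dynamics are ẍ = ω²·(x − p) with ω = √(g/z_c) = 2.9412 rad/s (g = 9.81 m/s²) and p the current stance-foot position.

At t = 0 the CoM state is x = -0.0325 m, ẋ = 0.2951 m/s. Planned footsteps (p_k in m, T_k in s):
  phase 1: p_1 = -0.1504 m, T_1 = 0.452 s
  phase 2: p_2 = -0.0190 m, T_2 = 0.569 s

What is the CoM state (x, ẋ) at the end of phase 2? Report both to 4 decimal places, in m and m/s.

phase 1: p=-0.1504, T=0.452, ωT=1.329422, cosh=2.021745, sinh=1.757115; start (x,ẋ)=(-0.032500, 0.295100) → end (x,ẋ)=(0.264261, 1.205927)
phase 2: p=-0.0190, T=0.569, ωT=1.673543, cosh=2.759301, sinh=2.571720; start (x,ẋ)=(0.264261, 1.205927) → end (x,ẋ)=(1.817038, 5.470084)

x = 1.8170, ẋ = 5.4701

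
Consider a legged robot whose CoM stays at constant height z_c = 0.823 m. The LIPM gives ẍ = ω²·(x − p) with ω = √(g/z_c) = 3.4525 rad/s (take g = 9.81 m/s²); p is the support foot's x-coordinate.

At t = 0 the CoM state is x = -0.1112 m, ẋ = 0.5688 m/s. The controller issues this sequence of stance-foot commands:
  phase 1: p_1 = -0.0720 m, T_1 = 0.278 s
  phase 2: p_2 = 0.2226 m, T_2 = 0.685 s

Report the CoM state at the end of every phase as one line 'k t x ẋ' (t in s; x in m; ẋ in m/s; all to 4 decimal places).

phase 1: p=-0.0720, T=0.278, ωT=0.959795, cosh=1.497066, sinh=1.114095; start (x,ẋ)=(-0.111200, 0.568800) → end (x,ẋ)=(0.052862, 0.700752)
phase 2: p=0.2226, T=0.685, ωT=2.364963, cosh=5.368796, sinh=5.274843; start (x,ẋ)=(0.052862, 0.700752) → end (x,ẋ)=(0.381945, 0.671034)

1 0.2780 0.0529 0.7008
2 0.9630 0.3819 0.6710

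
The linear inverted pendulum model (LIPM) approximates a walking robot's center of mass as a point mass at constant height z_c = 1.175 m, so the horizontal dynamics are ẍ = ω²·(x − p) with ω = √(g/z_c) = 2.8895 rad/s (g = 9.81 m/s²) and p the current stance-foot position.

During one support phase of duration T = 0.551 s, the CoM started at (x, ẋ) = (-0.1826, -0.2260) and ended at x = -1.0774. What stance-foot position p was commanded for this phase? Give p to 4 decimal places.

p = 0.2732

ωT = 2.8895·0.551 = 1.592115; cosh(ωT) = 2.558812, sinh(ωT) = 2.355317
x(T) = p + (x₀−p)·cosh(ωT) + (ẋ₀/ω)·sinh(ωT) ⇒ p·(1 − cosh) = x(T) − x₀·cosh − (ẋ₀/ω)·sinh
numerator   = -1.0774 − (-0.1826)·2.558812 − (-0.2260/2.8895)·2.355317 = -0.425942
denominator = 1 − 2.558812 = -1.558812
p = -0.425942 / -1.558812 = 0.2732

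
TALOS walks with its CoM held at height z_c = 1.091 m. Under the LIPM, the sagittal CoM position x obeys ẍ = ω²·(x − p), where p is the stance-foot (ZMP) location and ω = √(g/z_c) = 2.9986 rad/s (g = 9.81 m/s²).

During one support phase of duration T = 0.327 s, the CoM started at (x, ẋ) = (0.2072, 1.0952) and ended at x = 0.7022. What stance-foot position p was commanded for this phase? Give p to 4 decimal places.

p = 0.0599

ωT = 2.9986·0.327 = 0.980542; cosh(ωT) = 1.520504, sinh(ωT) = 1.145397
x(T) = p + (x₀−p)·cosh(ωT) + (ẋ₀/ω)·sinh(ωT) ⇒ p·(1 − cosh) = x(T) − x₀·cosh − (ẋ₀/ω)·sinh
numerator   = 0.7022 − (0.2072)·1.520504 − (1.0952/2.9986)·1.145397 = -0.031190
denominator = 1 − 1.520504 = -0.520504
p = -0.031190 / -0.520504 = 0.0599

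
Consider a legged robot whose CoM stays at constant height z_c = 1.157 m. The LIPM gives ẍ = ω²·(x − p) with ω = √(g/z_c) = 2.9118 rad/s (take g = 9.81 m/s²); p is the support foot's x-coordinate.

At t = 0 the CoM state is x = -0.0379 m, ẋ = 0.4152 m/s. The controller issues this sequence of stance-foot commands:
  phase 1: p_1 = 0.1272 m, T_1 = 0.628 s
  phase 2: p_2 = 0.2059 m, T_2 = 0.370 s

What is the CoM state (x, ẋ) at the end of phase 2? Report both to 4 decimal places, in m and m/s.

x = -0.1372, ẋ = -0.8721

phase 1: p=0.1272, T=0.628, ωT=1.828610, cosh=3.192933, sinh=3.032297; start (x,ẋ)=(-0.037900, 0.415200) → end (x,ẋ)=(0.032429, -0.132035)
phase 2: p=0.2059, T=0.370, ωT=1.077366, cosh=1.638712, sinh=1.298221; start (x,ẋ)=(0.032429, -0.132035) → end (x,ẋ)=(-0.137237, -0.872117)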